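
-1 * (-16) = 16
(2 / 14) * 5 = 5 / 7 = 0.71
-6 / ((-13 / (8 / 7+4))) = 216 / 91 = 2.37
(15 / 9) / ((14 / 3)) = 0.36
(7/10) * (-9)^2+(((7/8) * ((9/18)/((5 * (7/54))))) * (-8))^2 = 4293/50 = 85.86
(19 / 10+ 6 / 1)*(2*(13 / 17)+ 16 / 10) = 10507 / 425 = 24.72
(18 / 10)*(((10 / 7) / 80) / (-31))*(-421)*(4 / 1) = 3789 / 2170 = 1.75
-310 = -310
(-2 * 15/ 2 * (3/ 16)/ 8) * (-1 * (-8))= -45/ 16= -2.81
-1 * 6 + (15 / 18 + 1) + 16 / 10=-77 / 30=-2.57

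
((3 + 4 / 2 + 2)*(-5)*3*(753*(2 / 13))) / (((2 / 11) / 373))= -24954130.38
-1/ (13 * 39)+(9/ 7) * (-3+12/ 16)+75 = 1023605/ 14196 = 72.11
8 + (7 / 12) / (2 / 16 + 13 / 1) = 362 / 45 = 8.04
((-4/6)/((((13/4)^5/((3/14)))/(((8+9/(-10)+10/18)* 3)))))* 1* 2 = -54272/2998905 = -0.02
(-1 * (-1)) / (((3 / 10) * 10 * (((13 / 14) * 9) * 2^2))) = 7 / 702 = 0.01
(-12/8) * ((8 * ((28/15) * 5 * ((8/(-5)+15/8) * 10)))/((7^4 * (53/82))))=-3608/18179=-0.20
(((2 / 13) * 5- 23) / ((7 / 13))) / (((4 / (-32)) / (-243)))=-561816 / 7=-80259.43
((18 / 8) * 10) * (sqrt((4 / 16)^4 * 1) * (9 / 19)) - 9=-5067 / 608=-8.33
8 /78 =4 /39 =0.10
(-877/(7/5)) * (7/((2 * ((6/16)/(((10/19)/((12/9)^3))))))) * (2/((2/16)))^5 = -25863782400/19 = -1361251705.26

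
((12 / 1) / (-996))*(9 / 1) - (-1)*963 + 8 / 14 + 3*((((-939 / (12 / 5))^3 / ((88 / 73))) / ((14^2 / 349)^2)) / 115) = -1696853097711422729 / 413029163008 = -4108313.04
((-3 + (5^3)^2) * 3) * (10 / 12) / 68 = 39055 / 68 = 574.34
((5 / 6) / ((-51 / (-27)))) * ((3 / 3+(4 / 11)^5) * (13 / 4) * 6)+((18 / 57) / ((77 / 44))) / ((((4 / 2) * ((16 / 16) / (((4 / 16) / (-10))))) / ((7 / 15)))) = 45031114891 / 5201947300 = 8.66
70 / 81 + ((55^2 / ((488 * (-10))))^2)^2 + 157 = 11613788962818337 / 73499483897856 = 158.01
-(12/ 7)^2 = -144/ 49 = -2.94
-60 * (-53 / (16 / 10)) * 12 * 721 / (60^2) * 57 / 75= 726047 / 200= 3630.24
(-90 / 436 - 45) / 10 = -4.52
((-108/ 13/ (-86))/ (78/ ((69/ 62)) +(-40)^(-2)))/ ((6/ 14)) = 1545600/ 480595219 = 0.00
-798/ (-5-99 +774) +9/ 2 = 2217/ 670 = 3.31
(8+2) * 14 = 140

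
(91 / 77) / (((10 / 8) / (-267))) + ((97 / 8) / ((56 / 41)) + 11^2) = -3019857 / 24640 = -122.56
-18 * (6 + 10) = -288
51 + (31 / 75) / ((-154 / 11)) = 53519 / 1050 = 50.97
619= 619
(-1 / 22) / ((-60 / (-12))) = -1 / 110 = -0.01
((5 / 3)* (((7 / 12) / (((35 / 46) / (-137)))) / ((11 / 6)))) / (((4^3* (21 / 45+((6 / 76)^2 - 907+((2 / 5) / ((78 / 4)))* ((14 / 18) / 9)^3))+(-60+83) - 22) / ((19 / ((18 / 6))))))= 248860726479495 / 23874969692965303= 0.01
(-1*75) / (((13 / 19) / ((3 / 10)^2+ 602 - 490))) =-638913 / 52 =-12286.79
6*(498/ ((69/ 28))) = 27888/ 23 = 1212.52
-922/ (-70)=461/ 35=13.17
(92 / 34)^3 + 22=205422 / 4913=41.81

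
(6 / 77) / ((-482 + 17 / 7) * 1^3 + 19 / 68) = -408 / 2509573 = -0.00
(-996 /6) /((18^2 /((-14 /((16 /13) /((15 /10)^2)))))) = 7553 /576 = 13.11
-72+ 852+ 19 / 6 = 4699 / 6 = 783.17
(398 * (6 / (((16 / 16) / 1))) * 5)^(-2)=1 / 142563600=0.00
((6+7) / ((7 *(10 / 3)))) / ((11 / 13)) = 507 / 770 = 0.66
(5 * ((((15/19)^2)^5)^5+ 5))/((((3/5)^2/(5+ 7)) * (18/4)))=43316234010179793538178881344156752550137440680163767257698835630000/233907319339360769519389031418230729748320068079697487875411603027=185.19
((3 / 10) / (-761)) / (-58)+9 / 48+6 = 10924167 / 1765520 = 6.19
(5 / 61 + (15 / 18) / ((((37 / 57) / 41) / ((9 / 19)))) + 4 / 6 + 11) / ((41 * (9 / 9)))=0.89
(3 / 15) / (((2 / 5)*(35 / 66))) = 33 / 35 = 0.94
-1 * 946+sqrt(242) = -946+11 * sqrt(2) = -930.44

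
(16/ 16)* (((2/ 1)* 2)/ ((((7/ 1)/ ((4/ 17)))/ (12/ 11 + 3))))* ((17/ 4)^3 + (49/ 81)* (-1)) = 1974085/ 47124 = 41.89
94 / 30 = 47 / 15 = 3.13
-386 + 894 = 508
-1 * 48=-48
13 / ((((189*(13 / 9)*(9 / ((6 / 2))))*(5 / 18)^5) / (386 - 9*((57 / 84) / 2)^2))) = 7920747567 / 2143750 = 3694.81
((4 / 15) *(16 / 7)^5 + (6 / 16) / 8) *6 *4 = 269191771 / 672280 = 400.42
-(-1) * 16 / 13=16 / 13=1.23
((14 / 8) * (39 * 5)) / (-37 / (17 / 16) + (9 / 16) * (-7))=-7140 / 811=-8.80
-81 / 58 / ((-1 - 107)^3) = 1 / 902016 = 0.00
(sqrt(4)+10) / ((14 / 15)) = 90 / 7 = 12.86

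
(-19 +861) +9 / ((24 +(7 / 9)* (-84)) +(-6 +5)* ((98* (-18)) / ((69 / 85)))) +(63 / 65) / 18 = 8050681413 / 9560720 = 842.06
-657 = -657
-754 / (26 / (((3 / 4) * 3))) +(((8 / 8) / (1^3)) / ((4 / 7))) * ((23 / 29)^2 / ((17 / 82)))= -59.94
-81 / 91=-0.89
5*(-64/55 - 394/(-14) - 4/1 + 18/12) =18849/154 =122.40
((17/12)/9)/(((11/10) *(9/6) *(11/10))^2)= 170000/3557763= 0.05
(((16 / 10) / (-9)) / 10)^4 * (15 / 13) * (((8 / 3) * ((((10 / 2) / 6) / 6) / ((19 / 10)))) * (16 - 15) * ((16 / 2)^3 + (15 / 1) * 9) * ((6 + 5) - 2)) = 662528 / 5064271875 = 0.00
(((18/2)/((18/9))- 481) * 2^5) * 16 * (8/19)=-1951744/19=-102723.37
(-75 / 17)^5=-2373046875 / 1419857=-1671.33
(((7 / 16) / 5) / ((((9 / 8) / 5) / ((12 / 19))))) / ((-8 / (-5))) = 35 / 228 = 0.15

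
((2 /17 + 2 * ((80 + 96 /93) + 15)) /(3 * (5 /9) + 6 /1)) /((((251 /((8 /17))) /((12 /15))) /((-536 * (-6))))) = 6253756416 /51720307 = 120.91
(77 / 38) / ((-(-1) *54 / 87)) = 2233 / 684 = 3.26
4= 4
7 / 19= 0.37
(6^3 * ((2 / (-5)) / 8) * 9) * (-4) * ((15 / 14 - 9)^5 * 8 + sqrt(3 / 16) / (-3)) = -8189382633786 / 84035 - 162 * sqrt(3) / 5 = -97452101.50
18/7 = 2.57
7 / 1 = 7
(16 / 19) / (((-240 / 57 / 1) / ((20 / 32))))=-1 / 8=-0.12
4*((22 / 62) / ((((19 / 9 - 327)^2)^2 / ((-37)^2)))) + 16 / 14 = 4532118209925605 / 3965602828522048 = 1.14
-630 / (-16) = 315 / 8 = 39.38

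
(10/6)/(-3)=-5/9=-0.56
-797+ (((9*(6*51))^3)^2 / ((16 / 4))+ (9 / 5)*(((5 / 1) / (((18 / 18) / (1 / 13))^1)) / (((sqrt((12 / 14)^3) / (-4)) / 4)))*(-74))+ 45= 2072*sqrt(42) / 13+ 109074598791170474272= 109074598791170475304.93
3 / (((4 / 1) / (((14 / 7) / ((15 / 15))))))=3 / 2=1.50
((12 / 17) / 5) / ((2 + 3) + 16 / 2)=12 / 1105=0.01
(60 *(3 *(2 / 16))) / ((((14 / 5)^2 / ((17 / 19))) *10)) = 3825 / 14896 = 0.26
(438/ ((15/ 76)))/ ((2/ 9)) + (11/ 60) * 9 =199761/ 20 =9988.05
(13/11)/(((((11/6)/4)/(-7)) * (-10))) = 1.80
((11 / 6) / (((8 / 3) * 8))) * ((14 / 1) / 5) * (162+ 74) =4543 / 80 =56.79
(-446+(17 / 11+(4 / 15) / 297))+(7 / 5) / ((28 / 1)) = -7919273 / 17820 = -444.40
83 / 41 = 2.02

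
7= 7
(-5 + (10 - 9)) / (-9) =4 / 9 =0.44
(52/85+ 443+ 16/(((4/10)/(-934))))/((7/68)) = -12551572/35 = -358616.34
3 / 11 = 0.27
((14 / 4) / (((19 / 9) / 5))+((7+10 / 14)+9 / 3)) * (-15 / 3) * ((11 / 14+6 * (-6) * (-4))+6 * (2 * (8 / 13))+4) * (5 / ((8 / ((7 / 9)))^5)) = -410680374125 / 637232873472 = -0.64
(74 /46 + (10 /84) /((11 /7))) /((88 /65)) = 166205 /133584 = 1.24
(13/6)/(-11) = -13/66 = -0.20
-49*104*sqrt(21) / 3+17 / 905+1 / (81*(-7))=8734 / 513135 - 5096*sqrt(21) / 3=-7784.25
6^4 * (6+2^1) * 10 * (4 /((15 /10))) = 276480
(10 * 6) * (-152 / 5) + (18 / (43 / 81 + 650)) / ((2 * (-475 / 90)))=-1824.00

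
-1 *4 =-4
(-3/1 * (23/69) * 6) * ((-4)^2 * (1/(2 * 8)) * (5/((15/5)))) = -10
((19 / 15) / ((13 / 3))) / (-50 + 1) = -19 / 3185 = -0.01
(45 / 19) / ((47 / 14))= 630 / 893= 0.71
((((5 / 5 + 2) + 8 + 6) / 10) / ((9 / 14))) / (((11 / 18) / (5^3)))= 5950 / 11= 540.91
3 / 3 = 1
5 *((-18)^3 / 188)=-7290 / 47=-155.11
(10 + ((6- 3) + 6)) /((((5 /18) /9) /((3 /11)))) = 9234 /55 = 167.89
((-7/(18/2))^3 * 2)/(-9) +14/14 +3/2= 34177/13122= 2.60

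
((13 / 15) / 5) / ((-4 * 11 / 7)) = -91 / 3300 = -0.03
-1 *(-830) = 830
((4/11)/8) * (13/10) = 13/220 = 0.06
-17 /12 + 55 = 643 /12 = 53.58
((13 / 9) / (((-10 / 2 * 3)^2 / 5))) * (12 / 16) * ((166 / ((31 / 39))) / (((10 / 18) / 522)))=3661047 / 775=4723.93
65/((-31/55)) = -3575/31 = -115.32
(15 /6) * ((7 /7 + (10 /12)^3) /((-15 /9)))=-341 /144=-2.37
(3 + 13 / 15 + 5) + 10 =18.87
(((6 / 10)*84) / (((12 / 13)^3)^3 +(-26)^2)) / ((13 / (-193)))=-9918469836639 / 8967251695625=-1.11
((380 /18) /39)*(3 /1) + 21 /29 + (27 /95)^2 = 74375672 /30621825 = 2.43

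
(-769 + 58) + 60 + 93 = -558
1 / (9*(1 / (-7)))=-7 / 9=-0.78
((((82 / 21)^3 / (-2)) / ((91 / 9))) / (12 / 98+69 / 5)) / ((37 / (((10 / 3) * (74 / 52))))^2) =-34460500 / 9914518341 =-0.00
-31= -31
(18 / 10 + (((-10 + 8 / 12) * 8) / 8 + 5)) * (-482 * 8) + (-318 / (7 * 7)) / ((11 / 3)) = 78964282 / 8085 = 9766.76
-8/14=-4/7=-0.57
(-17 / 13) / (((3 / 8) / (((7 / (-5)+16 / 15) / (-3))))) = -136 / 351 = -0.39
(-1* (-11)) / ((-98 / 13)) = -143 / 98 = -1.46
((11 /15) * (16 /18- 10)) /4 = -451 /270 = -1.67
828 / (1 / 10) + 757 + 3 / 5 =45188 / 5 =9037.60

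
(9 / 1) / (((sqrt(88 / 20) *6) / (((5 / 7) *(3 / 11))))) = 45 *sqrt(110) / 3388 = 0.14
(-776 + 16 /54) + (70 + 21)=-18487 /27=-684.70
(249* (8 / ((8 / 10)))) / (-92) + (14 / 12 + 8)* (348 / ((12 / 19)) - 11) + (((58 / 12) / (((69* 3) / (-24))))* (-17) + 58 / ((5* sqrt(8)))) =29* sqrt(2) / 10 + 2042039 / 414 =4936.56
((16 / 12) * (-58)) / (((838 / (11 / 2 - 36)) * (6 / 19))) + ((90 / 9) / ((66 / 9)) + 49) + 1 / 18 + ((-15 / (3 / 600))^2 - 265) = 248880312463 / 27654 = 8999794.33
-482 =-482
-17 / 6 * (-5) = 85 / 6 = 14.17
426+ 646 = 1072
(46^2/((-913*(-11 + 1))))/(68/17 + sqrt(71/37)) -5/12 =-10012817/28540380 -1058*sqrt(2627)/2378365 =-0.37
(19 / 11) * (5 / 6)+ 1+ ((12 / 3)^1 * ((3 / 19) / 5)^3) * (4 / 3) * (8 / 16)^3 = 138038563 / 56586750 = 2.44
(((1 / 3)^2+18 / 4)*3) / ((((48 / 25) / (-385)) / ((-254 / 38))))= 101457125 / 5472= 18541.14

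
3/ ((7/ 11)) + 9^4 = 45960/ 7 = 6565.71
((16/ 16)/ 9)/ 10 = 1/ 90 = 0.01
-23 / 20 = -1.15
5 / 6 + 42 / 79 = 647 / 474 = 1.36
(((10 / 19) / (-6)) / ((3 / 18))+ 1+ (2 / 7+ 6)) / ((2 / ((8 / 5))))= 3596 / 665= 5.41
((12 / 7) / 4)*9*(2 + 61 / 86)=10.45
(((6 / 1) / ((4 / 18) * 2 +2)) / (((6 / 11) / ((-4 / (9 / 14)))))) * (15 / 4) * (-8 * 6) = 5040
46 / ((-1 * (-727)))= 46 / 727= 0.06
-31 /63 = -0.49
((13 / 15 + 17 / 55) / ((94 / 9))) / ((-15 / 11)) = -97 / 1175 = -0.08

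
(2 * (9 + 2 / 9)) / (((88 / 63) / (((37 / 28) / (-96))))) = -3071 / 16896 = -0.18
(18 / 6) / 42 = 1 / 14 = 0.07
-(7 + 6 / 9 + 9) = -50 / 3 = -16.67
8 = 8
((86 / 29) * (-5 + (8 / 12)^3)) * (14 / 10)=-76454 / 3915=-19.53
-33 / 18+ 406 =2425 / 6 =404.17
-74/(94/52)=-1924/47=-40.94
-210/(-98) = 15/7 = 2.14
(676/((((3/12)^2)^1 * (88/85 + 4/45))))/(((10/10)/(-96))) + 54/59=-2343262446/2537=-923635.18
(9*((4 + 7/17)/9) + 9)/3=76/17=4.47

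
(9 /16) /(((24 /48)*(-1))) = -9 /8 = -1.12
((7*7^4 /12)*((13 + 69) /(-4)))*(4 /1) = -689087 /6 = -114847.83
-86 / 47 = -1.83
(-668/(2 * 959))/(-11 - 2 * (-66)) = -334/116039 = -0.00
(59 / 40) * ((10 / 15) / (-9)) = -59 / 540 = -0.11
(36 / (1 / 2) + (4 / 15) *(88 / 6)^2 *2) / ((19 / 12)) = 100832 / 855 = 117.93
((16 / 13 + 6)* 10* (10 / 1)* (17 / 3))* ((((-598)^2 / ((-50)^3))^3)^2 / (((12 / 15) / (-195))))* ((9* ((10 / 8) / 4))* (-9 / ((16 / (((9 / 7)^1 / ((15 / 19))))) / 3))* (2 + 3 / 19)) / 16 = 12193051952090258880774461076198501711 / 21362304687500000000000000000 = 570774180.52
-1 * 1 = -1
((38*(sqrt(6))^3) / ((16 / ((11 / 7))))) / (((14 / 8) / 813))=509751*sqrt(6) / 49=25482.24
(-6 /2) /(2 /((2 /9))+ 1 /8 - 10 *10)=24 /727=0.03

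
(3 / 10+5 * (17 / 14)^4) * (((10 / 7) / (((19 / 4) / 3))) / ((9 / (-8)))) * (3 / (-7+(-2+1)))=2145649 / 638666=3.36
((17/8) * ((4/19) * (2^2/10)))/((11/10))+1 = 243/209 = 1.16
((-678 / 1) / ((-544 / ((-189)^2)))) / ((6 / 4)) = 4036473 / 136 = 29679.95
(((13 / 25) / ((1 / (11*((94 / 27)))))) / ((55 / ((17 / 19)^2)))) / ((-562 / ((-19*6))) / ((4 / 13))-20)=-1412632 / 19387125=-0.07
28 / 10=14 / 5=2.80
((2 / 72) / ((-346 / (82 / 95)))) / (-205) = 0.00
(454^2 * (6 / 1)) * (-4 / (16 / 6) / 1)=-1855044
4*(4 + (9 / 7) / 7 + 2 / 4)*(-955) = -876690 / 49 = -17891.63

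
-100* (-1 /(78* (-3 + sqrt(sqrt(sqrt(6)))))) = -100 /(234 - 78* 6^(1 /8)) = -0.73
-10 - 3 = -13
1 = 1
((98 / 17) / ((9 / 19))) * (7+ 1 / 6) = 40033 / 459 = 87.22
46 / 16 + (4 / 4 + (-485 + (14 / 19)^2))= -1387921 / 2888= -480.58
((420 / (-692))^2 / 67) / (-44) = -11025 / 88230692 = -0.00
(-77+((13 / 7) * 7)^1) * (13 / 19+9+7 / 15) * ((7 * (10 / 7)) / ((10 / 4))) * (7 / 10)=-2592128 / 1425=-1819.04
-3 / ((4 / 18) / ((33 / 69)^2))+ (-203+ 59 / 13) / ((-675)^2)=-1290238601 / 417777750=-3.09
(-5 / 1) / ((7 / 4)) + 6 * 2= 64 / 7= 9.14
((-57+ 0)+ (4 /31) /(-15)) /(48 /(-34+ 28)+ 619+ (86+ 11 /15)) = -26509 /324446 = -0.08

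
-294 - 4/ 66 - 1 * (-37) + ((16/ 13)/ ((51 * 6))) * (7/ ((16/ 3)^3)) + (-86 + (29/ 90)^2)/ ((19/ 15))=-1037184839677/ 3192583680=-324.87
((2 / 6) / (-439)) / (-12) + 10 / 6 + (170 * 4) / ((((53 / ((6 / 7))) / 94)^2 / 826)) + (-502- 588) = 403043456150563 / 310754052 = 1296985.36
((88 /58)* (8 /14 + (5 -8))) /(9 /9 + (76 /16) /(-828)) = -2477376 /668479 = -3.71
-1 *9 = -9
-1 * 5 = -5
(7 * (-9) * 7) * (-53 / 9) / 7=371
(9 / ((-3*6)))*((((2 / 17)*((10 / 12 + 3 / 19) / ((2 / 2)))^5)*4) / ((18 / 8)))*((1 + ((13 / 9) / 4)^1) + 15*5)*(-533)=26995673461084081 / 6628239699912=4072.83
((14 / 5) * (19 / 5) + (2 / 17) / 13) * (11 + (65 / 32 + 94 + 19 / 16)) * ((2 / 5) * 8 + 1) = 1069682607 / 221000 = 4840.19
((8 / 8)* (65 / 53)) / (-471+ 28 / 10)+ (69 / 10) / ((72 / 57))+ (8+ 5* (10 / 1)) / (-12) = 0.63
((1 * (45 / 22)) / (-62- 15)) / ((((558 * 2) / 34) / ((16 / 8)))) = -85 / 52514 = -0.00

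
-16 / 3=-5.33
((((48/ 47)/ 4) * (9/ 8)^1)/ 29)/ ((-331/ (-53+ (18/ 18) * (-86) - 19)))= 2133/ 451153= 0.00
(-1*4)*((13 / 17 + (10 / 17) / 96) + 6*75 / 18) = -1237 / 12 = -103.08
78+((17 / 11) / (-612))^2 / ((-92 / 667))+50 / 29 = 1450233527 / 18190656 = 79.72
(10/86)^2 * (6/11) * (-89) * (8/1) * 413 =-44108400/20339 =-2168.66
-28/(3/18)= -168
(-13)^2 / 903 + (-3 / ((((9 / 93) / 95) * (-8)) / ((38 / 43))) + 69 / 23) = 1186567 / 3612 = 328.51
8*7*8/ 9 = 49.78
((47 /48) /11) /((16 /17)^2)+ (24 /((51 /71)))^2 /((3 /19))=276190717423 /39063552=7070.29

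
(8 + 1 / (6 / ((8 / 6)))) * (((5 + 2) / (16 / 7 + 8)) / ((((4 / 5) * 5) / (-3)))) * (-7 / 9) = 12691 / 3888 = 3.26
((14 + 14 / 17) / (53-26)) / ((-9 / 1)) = -28 / 459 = -0.06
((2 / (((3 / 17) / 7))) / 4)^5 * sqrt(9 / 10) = 23863536599 * sqrt(10) / 25920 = 2911386.14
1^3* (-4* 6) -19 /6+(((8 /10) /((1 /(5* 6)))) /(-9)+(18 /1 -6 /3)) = -83 /6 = -13.83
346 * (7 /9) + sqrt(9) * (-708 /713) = 1707770 /6417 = 266.13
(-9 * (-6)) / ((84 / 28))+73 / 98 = 1837 / 98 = 18.74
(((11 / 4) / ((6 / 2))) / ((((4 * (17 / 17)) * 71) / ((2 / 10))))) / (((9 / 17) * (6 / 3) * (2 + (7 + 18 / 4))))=187 / 4140720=0.00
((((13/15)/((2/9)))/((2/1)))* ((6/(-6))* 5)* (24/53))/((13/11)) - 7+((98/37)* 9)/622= -10.70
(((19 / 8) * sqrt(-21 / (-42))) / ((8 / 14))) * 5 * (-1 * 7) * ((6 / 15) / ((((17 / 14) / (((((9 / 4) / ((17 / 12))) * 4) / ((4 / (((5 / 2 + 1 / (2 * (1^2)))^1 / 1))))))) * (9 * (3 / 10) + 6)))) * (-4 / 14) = 125685 * sqrt(2) / 33524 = 5.30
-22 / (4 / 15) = -165 / 2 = -82.50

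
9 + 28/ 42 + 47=170/ 3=56.67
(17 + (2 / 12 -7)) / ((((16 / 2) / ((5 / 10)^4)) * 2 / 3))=61 / 512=0.12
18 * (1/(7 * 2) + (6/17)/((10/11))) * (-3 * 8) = -118152/595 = -198.57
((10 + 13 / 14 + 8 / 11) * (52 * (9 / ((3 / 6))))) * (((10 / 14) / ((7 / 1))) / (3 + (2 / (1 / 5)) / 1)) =323100 / 3773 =85.63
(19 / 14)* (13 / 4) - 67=-3505 / 56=-62.59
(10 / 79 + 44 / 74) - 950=-2774742 / 2923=-949.28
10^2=100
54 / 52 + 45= 1197 / 26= 46.04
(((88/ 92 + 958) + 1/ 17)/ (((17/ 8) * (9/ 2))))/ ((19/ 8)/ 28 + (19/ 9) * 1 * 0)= 1343910400/ 1136637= 1182.36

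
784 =784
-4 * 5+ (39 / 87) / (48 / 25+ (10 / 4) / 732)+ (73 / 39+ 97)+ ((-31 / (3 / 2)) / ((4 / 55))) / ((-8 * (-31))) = 33104107071 / 424634704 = 77.96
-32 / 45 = -0.71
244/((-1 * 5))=-244/5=-48.80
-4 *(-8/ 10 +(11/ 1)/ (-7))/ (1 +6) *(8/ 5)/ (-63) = -2656/ 77175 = -0.03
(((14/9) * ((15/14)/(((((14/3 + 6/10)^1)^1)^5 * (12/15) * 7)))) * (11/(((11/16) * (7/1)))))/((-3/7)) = -8437500/21539394793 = -0.00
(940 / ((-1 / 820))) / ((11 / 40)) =-30832000 / 11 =-2802909.09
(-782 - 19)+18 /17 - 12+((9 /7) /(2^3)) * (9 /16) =-12366111 /15232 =-811.85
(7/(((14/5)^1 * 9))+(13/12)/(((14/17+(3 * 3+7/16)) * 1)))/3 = 19259/150714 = 0.13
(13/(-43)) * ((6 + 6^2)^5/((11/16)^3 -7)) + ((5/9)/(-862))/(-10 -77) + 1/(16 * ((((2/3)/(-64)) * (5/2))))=23484894220490106479/3967545195990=5919250.58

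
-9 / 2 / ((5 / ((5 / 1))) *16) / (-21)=3 / 224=0.01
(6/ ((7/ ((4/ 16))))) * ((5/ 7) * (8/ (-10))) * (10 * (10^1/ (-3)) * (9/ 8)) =225/ 49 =4.59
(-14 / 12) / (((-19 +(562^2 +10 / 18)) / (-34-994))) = 5397 / 1421215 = 0.00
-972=-972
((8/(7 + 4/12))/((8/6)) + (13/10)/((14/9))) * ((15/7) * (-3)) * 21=-68769/308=-223.28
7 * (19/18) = 133/18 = 7.39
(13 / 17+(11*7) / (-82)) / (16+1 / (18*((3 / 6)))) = -2187 / 202130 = -0.01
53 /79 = 0.67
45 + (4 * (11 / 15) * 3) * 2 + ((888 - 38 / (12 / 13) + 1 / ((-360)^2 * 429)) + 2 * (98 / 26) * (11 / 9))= 51075303841 / 55598400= 918.65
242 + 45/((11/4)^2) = 30002/121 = 247.95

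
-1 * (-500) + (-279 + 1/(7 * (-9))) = 13922/63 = 220.98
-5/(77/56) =-3.64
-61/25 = -2.44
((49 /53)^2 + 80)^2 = 51583948641 /7890481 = 6537.49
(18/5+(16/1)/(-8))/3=0.53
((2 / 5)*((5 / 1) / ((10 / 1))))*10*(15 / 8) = 15 / 4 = 3.75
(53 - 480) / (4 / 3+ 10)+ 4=-1145 / 34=-33.68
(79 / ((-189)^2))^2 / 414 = 6241 / 528259794174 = 0.00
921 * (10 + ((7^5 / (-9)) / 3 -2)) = -5093437 / 9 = -565937.44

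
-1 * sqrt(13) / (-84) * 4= sqrt(13) / 21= 0.17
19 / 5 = 3.80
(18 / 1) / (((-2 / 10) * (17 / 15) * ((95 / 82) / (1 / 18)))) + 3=-261 / 323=-0.81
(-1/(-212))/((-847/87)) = -87/179564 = -0.00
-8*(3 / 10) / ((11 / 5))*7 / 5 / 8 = -21 / 110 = -0.19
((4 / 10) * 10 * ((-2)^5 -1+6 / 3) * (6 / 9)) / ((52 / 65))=-310 / 3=-103.33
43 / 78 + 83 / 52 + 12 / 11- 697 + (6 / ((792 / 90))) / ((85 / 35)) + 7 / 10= -101049023 / 145860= -692.78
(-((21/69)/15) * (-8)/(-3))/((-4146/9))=28/238395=0.00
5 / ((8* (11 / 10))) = 25 / 44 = 0.57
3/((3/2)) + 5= 7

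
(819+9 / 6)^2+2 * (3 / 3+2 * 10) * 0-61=2692637 / 4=673159.25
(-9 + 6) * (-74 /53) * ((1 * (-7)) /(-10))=777 /265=2.93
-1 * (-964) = 964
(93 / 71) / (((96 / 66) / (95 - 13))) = 41943 / 568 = 73.84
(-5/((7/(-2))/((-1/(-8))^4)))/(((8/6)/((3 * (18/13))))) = 405/372736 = 0.00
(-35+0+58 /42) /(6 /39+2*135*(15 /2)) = -9178 /552867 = -0.02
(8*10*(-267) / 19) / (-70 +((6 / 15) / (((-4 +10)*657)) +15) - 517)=210502800 / 107104121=1.97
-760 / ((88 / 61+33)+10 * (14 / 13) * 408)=-0.17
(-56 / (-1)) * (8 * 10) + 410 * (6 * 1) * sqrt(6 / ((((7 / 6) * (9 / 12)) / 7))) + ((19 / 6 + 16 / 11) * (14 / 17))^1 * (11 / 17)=3886295 / 867 + 9840 * sqrt(3)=21525.84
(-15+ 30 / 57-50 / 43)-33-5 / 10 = -80289 / 1634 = -49.14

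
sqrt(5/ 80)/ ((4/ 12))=3/ 4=0.75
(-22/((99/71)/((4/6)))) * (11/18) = -1562/243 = -6.43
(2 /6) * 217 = 217 /3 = 72.33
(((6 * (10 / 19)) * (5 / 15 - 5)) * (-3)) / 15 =56 / 19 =2.95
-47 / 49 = -0.96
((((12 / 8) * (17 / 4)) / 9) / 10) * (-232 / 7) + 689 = 144197 / 210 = 686.65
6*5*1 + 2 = 32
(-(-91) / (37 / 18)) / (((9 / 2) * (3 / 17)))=6188 / 111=55.75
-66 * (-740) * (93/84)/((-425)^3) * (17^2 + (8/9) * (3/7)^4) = -52534235622/258039971875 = -0.20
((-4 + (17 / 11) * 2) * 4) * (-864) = 34560 / 11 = 3141.82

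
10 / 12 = 5 / 6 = 0.83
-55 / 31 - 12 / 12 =-86 / 31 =-2.77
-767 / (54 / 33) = -468.72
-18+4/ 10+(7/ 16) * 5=-1233/ 80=-15.41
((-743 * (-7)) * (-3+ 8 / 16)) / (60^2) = -5201 / 1440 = -3.61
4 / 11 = 0.36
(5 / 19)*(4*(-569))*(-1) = 11380 / 19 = 598.95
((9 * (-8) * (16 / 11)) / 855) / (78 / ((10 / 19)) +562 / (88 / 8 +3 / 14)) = -20096 / 32536493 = -0.00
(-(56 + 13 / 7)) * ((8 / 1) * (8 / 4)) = -6480 / 7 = -925.71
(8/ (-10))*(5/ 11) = -4/ 11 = -0.36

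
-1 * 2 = -2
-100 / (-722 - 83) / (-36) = -5 / 1449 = -0.00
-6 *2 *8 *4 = -384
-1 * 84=-84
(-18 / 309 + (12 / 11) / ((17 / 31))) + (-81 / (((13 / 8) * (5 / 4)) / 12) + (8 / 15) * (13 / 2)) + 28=-445.13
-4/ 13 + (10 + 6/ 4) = 291/ 26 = 11.19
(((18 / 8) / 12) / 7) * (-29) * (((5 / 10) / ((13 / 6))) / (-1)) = 261 / 1456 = 0.18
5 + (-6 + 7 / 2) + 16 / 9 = 77 / 18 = 4.28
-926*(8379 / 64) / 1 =-3879477 / 32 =-121233.66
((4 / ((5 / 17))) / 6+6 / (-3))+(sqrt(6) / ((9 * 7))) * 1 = sqrt(6) / 63+4 / 15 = 0.31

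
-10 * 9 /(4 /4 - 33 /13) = 117 /2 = 58.50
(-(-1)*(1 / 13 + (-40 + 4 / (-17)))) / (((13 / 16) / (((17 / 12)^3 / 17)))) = -150875 / 18252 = -8.27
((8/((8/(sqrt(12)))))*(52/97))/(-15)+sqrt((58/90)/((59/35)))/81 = -104*sqrt(3)/1455+sqrt(11977)/14337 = -0.12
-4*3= -12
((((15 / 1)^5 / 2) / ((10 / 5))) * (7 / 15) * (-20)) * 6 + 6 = -10631244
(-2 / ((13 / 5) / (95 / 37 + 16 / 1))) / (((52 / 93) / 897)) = -22042395 / 962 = -22913.09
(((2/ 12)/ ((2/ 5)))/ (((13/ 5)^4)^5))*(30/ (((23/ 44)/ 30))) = 1573562622070312500/ 437114166822258387092423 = 0.00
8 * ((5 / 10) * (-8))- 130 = -162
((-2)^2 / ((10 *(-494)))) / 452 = -1 / 558220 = -0.00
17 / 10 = 1.70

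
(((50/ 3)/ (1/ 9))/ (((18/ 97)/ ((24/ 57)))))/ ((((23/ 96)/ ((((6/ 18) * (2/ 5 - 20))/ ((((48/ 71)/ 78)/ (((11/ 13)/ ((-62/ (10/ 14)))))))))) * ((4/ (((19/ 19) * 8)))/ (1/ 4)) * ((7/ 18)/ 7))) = 1272717600/ 13547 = 93948.30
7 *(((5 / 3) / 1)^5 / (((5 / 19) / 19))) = 1579375 / 243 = 6499.49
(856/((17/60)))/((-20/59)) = -151512/17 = -8912.47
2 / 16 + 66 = 66.12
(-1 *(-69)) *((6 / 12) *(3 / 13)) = 207 / 26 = 7.96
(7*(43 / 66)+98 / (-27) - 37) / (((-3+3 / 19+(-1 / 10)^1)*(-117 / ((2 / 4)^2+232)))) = -1890863375 / 77698764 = -24.34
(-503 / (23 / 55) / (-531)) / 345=5533 / 842697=0.01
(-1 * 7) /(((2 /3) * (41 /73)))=-1533 /82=-18.70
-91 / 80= -1.14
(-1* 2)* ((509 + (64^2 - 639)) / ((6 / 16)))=-21152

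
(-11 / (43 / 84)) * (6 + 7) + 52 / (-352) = -1057615 / 3784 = -279.50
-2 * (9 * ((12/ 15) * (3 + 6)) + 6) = -708/ 5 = -141.60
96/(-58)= -48/29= -1.66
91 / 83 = 1.10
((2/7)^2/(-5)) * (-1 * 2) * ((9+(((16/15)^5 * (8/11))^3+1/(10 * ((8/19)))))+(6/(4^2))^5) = 195905868265519119285533191/584888353520625000000000000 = 0.33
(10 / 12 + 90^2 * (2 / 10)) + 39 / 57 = 184853 / 114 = 1621.52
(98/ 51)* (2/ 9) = 196/ 459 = 0.43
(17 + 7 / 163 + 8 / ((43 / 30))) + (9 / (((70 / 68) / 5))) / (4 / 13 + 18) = 8590179 / 343441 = 25.01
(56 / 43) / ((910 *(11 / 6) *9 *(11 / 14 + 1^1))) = 112 / 2305875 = 0.00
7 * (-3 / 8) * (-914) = 9597 / 4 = 2399.25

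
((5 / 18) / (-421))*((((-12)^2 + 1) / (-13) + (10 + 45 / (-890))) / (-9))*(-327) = 506305 / 17535492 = 0.03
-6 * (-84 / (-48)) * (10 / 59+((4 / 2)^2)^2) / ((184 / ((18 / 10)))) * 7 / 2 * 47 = -29660337 / 108560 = -273.22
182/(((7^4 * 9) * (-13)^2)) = 2/40131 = 0.00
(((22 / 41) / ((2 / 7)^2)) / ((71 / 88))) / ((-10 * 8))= -5929 / 58220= -0.10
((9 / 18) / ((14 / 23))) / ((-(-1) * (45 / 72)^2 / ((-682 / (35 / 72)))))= -18070272 / 6125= -2950.25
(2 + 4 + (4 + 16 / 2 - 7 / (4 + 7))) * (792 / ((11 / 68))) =935136 / 11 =85012.36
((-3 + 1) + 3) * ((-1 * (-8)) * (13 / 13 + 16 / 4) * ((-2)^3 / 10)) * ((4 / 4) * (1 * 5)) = -160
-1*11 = -11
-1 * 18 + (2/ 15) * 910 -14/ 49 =2164/ 21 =103.05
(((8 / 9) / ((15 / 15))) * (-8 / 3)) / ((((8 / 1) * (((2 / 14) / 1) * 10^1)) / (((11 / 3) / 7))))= -44 / 405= -0.11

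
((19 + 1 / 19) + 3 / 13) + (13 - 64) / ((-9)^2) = 124402 / 6669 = 18.65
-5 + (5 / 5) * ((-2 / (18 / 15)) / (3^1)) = -50 / 9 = -5.56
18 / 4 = 9 / 2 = 4.50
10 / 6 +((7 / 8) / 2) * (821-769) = 293 / 12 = 24.42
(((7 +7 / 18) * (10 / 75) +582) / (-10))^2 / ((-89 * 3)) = -6194162209 / 486607500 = -12.73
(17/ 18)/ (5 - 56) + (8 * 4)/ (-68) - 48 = -44513/ 918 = -48.49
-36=-36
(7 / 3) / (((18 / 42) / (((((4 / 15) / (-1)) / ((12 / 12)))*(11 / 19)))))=-2156 / 2565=-0.84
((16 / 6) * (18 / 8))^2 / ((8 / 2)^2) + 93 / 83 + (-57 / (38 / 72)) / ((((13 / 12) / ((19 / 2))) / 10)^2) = -46598268489 / 56108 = -830510.24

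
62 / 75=0.83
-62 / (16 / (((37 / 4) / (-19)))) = 1147 / 608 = 1.89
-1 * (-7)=7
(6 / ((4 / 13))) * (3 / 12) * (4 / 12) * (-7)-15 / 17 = -1667 / 136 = -12.26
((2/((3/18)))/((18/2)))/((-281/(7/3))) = -28/2529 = -0.01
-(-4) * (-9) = -36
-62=-62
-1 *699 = -699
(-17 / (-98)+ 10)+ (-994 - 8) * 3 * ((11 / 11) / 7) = -41087 / 98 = -419.26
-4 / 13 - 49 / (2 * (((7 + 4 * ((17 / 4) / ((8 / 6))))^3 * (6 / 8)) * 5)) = -29663876 / 96142605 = -0.31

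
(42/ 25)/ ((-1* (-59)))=42/ 1475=0.03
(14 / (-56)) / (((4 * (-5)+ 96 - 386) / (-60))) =-3 / 62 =-0.05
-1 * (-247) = 247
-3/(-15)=0.20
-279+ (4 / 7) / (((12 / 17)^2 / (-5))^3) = -4475102813 / 5225472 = -856.40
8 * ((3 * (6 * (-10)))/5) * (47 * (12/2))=-81216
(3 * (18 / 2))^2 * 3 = 2187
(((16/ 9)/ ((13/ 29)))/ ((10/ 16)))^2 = 40.26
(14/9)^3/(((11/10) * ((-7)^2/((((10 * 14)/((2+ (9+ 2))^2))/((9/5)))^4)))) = 134456000000000/42917762259797139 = 0.00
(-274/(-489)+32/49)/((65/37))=1075738/1557465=0.69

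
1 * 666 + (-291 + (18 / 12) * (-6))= 366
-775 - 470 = -1245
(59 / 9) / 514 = 59 / 4626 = 0.01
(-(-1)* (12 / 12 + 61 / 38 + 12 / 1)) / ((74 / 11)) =165 / 76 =2.17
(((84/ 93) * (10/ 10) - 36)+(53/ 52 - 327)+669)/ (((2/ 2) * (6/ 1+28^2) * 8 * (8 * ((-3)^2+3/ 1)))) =165457/ 326010880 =0.00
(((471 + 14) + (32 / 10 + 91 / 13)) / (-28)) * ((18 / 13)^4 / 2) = -32490072 / 999635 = -32.50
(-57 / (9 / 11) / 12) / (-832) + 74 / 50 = 1113449 / 748800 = 1.49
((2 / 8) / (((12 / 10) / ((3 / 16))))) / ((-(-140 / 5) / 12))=0.02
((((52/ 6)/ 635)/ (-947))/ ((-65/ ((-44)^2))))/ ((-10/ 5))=-1936/ 9020175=-0.00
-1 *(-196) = 196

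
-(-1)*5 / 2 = 5 / 2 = 2.50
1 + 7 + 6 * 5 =38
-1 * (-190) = 190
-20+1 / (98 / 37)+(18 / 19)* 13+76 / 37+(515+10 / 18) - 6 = 312691027 / 620046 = 504.30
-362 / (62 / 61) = -11041 / 31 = -356.16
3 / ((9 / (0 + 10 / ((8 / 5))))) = 25 / 12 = 2.08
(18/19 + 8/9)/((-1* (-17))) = 314/2907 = 0.11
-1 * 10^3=-1000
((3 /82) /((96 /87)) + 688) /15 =1805399 /39360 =45.87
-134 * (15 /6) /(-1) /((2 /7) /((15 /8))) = 35175 /16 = 2198.44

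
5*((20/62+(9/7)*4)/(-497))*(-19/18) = 56335/970641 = 0.06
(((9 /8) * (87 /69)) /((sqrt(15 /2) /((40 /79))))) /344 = 87 * sqrt(30) /625048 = 0.00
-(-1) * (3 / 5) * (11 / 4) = 1.65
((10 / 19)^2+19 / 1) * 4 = 27836 / 361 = 77.11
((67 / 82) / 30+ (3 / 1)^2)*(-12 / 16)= -22207 / 3280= -6.77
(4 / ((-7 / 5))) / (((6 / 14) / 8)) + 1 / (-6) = -107 / 2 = -53.50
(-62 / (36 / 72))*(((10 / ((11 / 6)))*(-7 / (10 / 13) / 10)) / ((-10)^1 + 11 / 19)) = -643188 / 9845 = -65.33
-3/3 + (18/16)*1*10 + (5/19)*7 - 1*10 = 159/76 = 2.09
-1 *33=-33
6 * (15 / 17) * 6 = 540 / 17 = 31.76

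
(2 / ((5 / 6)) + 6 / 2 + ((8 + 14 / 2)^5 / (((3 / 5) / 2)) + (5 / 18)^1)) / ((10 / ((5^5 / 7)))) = 28476626375 / 252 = 113002485.62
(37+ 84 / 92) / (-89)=-872 / 2047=-0.43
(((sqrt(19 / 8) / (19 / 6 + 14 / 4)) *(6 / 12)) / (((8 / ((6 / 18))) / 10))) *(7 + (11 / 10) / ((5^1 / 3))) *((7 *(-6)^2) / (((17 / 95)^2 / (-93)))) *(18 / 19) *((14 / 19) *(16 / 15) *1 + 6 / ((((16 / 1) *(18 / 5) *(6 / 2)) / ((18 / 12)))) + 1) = -112848365133 *sqrt(38) / 1479680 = -470131.41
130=130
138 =138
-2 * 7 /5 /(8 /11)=-77 /20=-3.85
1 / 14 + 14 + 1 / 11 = 2181 / 154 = 14.16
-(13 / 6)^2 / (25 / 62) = -5239 / 450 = -11.64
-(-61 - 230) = 291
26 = 26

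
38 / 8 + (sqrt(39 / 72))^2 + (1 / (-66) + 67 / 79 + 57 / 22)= 181771 / 20856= 8.72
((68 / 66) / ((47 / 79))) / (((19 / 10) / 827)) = 22213220 / 29469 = 753.78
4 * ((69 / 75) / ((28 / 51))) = 1173 / 175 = 6.70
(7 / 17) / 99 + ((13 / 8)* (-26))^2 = 48068275 / 26928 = 1785.07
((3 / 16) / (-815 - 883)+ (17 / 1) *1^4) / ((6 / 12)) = 153951 / 4528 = 34.00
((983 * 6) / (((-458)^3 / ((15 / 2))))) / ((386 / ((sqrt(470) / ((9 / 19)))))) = -93385 * sqrt(470) / 37083758032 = -0.00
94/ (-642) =-47/ 321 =-0.15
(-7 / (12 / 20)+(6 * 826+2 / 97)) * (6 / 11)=2877614 / 1067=2696.92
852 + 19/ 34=28987/ 34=852.56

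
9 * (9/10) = 81/10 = 8.10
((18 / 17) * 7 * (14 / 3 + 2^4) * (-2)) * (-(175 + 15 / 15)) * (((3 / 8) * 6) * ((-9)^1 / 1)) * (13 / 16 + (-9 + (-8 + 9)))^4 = -101449533425625 / 34816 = -2913876764.29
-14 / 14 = -1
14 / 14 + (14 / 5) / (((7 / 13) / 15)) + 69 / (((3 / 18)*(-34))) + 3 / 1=69.82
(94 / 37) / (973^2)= 94 / 35028973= 0.00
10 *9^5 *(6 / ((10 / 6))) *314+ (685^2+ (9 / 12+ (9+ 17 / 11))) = 29390201821 / 44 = 667959132.30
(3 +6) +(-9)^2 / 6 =45 / 2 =22.50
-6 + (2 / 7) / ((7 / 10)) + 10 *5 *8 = 19326 / 49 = 394.41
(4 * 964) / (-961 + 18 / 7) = -26992 / 6709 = -4.02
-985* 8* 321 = -2529480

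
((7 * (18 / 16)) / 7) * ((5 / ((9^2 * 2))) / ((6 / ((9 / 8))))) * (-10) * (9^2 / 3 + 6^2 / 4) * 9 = -675 / 32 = -21.09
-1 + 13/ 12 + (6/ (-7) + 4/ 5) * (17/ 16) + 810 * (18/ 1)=12247219/ 840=14580.02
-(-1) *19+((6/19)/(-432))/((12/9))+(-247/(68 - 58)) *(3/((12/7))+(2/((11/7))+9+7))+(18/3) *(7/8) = -44703787/100320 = -445.61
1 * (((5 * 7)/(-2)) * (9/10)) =-63/4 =-15.75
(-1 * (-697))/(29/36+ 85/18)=25092/199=126.09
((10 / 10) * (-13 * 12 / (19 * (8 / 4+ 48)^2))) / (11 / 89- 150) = 3471 / 158400625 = 0.00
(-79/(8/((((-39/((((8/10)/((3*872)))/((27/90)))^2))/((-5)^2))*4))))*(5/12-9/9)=-6918413229/200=-34592066.14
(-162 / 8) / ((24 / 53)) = -1431 / 32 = -44.72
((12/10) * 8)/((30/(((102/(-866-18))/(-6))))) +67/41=1.64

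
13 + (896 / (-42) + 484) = 1427 / 3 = 475.67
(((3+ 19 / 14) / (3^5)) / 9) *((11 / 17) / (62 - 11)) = 671 / 26545806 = 0.00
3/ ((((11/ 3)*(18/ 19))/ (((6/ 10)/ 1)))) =57/ 110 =0.52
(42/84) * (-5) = -5/2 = -2.50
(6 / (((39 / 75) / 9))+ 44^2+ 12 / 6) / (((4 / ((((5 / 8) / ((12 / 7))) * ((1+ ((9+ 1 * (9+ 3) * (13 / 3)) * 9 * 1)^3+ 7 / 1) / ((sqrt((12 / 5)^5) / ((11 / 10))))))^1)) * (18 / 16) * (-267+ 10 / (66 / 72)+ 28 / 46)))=-44564951751922525 * sqrt(15) / 13068050112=-13207732.94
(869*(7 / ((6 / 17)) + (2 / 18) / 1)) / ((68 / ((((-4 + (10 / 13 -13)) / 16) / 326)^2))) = 13889260891 / 5627860033536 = 0.00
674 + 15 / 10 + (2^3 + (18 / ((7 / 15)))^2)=212783 / 98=2171.26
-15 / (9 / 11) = -55 / 3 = -18.33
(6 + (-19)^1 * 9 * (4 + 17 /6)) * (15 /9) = -3875 /2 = -1937.50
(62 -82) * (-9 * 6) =1080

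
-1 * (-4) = 4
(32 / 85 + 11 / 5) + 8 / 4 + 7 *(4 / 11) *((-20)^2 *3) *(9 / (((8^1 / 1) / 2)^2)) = 1610779 / 935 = 1722.76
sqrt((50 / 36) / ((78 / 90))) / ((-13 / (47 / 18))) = -235*sqrt(390) / 18252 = -0.25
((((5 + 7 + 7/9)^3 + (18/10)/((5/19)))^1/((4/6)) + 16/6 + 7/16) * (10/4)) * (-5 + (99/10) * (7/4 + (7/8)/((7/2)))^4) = 234298555699/194400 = 1205239.48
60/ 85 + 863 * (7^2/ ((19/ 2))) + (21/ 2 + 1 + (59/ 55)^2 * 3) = 8729034203/ 1954150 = 4466.92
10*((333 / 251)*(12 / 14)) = 19980 / 1757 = 11.37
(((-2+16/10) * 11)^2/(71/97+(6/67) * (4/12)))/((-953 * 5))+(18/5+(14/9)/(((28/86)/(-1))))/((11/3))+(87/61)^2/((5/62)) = 1803062516483387/72421822534875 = 24.90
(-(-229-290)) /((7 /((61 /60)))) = 10553 /140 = 75.38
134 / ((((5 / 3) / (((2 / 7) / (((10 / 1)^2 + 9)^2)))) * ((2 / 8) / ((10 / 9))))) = 2144 / 249501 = 0.01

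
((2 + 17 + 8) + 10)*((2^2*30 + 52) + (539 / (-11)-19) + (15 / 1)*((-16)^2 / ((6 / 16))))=382728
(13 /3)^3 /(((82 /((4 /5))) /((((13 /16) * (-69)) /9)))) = -4.95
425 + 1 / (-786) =334049 / 786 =425.00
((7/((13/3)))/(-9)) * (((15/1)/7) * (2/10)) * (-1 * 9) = 9/13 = 0.69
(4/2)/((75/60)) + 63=323/5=64.60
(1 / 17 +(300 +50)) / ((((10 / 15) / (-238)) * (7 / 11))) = -196383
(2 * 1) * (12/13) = 24/13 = 1.85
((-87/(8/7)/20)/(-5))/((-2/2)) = -609/800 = -0.76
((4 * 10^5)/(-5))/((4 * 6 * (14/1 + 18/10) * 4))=-12500/237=-52.74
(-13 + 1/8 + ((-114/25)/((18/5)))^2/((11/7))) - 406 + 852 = 8596091/19800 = 434.15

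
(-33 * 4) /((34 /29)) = -1914 /17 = -112.59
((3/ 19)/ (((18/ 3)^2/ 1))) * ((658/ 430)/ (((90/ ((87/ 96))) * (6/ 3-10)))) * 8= -9541/ 141177600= -0.00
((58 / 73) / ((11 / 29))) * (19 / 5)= 31958 / 4015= 7.96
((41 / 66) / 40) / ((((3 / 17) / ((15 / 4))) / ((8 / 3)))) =697 / 792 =0.88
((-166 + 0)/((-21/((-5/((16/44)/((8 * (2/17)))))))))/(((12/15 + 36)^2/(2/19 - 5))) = 3537875/9568552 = 0.37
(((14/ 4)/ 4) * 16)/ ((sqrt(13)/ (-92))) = -1288 * sqrt(13)/ 13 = -357.23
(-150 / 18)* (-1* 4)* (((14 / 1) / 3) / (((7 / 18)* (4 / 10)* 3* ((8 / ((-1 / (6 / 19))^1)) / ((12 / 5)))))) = -950 / 3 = -316.67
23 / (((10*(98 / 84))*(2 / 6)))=207 / 35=5.91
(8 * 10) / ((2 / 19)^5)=12380495 / 2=6190247.50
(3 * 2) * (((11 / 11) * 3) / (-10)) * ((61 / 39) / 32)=-183 / 2080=-0.09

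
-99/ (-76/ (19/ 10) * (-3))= -0.82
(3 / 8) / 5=3 / 40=0.08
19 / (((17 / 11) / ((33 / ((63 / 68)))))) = 9196 / 21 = 437.90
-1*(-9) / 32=9 / 32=0.28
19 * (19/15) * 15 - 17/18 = 6481/18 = 360.06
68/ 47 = 1.45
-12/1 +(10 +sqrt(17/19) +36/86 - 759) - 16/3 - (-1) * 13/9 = -295850/387 +sqrt(323)/19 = -763.52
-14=-14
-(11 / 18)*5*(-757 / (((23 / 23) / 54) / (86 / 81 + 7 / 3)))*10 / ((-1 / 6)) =-228992500 / 9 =-25443611.11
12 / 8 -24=-45 / 2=-22.50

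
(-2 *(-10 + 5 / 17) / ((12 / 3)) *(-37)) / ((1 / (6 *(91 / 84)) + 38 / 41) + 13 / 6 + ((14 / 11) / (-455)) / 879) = -157312937925 / 2845019887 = -55.29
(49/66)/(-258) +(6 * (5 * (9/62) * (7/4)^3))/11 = 17895731/8445888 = 2.12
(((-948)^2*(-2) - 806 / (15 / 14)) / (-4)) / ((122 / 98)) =330411949 / 915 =361105.96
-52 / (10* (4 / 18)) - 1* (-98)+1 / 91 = 33948 / 455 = 74.61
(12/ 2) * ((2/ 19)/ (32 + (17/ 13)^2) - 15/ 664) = -0.12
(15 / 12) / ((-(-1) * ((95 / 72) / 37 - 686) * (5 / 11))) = -7326 / 1827409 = -0.00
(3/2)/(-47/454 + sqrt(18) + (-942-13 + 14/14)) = -294984003/187626474481-927522 * sqrt(2)/187626474481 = -0.00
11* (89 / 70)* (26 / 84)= 12727 / 2940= 4.33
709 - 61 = 648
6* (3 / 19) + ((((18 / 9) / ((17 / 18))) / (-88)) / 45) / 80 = 2692781 / 2842400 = 0.95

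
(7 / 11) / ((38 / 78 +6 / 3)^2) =0.10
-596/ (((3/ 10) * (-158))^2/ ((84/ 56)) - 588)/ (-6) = 3725/ 34119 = 0.11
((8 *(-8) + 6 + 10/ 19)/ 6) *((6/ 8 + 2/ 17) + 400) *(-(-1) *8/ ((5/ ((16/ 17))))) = -158756416/ 27455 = -5782.42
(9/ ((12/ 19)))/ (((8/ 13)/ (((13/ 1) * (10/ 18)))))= 16055/ 96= 167.24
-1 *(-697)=697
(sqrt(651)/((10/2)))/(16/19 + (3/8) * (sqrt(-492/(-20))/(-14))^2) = 29792 * sqrt(651)/132451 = 5.74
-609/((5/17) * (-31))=10353/155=66.79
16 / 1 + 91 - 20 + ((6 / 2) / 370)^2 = 11910309 / 136900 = 87.00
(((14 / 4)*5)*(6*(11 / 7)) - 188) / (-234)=23 / 234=0.10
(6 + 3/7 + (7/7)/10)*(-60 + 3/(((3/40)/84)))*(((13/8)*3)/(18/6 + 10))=226215/28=8079.11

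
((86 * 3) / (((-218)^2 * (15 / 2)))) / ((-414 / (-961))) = 41323 / 24593670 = 0.00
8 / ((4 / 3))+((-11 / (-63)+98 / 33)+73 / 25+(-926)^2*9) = 7717296.06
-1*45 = -45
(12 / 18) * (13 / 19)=26 / 57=0.46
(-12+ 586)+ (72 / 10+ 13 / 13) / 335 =961491 / 1675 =574.02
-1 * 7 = -7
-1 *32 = -32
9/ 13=0.69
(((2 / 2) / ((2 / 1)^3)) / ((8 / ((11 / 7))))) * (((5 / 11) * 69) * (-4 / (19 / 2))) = -345 / 1064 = -0.32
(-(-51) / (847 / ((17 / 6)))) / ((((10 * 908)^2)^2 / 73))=0.00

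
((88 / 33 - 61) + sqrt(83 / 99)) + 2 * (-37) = -397 / 3 + sqrt(913) / 33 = -131.42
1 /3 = 0.33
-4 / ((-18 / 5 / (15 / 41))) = 50 / 123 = 0.41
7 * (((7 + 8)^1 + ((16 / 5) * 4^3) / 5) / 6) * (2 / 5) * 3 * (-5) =-9793 / 25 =-391.72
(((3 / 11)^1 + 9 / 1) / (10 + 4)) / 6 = 17 / 154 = 0.11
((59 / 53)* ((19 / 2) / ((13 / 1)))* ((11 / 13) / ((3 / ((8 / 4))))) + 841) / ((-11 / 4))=-90443368 / 295581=-305.99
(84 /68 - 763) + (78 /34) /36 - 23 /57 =-762.10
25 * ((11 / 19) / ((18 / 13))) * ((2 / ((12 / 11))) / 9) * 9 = 39325 / 2052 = 19.16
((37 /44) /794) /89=37 /3109304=0.00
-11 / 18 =-0.61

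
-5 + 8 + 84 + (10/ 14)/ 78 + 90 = 96647/ 546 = 177.01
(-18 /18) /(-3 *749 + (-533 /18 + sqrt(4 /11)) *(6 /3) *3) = 27 *sqrt(11) /145505135 + 120021 /291010270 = 0.00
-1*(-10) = 10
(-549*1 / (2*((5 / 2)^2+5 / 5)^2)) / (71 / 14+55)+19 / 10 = 12823459 / 7072810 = 1.81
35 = 35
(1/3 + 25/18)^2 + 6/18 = 1069/324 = 3.30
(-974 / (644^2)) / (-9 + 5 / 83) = 40421 / 153867056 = 0.00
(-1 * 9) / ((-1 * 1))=9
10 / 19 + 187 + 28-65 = 2860 / 19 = 150.53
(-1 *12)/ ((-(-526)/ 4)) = -24/ 263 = -0.09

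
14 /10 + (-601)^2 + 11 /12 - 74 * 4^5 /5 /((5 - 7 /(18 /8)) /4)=335692151 /1020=329109.95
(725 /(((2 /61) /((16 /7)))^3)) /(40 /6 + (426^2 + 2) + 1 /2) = 8287411200 /6122893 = 1353.51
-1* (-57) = 57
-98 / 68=-49 / 34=-1.44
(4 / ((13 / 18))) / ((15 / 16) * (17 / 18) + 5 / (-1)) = -6912 / 5135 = -1.35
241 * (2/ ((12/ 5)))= 1205/ 6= 200.83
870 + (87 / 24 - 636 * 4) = -13363 / 8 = -1670.38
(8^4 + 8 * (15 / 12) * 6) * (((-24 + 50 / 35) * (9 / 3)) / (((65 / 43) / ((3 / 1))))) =-254122776 / 455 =-558511.60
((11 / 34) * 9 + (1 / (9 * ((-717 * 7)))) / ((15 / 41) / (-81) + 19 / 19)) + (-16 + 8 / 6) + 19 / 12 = -1912786907 / 188051892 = -10.17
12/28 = 3/7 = 0.43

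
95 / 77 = 1.23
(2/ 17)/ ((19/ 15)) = 30/ 323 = 0.09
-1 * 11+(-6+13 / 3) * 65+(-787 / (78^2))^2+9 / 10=-21915985483 / 185075280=-118.42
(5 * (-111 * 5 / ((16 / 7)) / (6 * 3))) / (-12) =6475 / 1152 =5.62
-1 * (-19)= 19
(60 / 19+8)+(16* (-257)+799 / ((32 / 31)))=-2022701 / 608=-3326.81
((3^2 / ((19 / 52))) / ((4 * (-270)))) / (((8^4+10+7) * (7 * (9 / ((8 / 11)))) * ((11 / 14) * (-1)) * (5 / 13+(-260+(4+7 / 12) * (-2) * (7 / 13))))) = -0.00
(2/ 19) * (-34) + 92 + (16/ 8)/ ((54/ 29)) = 45911/ 513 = 89.50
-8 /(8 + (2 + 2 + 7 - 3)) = -1 /2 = -0.50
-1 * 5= -5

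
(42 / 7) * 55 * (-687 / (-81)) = 25190 / 9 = 2798.89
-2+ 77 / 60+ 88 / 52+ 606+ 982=1239401 / 780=1588.98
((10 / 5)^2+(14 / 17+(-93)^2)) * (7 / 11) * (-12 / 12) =-1029805 / 187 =-5506.98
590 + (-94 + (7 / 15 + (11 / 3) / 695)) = 345048 / 695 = 496.47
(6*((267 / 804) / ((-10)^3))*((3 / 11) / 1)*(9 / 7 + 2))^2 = 339406929 / 106461124000000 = 0.00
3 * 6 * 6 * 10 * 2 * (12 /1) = 25920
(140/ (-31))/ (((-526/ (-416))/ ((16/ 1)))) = -465920/ 8153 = -57.15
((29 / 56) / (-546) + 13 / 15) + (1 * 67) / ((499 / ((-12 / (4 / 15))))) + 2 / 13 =-127717857 / 25429040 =-5.02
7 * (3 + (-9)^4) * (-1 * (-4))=183792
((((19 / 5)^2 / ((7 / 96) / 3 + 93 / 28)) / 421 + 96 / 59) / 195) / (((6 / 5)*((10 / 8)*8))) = 30079328 / 42986994375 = 0.00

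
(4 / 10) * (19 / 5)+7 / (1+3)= 327 / 100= 3.27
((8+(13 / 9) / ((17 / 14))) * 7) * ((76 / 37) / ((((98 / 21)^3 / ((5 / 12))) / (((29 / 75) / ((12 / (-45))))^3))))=-8804429 / 5331200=-1.65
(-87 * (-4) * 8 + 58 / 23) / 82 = 32045 / 943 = 33.98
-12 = -12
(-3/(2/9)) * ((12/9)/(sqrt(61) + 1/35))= 105/12454 -3675 * sqrt(61)/12454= -2.30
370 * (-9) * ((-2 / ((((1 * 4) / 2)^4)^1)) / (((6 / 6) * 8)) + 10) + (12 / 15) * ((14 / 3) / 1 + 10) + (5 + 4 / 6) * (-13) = -15988753 / 480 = -33309.90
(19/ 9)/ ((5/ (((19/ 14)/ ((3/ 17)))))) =6137/ 1890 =3.25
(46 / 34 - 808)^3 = -2578679858097 / 4913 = -524868686.77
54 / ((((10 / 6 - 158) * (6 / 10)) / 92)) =-24840 / 469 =-52.96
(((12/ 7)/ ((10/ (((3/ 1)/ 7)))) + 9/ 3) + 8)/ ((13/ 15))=8139/ 637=12.78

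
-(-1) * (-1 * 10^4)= -10000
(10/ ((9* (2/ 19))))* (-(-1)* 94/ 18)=4465/ 81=55.12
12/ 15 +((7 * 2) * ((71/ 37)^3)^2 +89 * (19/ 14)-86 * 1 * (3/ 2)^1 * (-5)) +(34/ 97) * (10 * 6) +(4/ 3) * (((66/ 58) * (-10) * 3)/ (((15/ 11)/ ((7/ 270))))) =20266724651975481343/ 13640864054297130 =1485.74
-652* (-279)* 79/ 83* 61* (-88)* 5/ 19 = -385710446880/ 1577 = -244584937.78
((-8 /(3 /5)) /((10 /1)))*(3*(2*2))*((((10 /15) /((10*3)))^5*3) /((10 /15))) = -8 /20503125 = -0.00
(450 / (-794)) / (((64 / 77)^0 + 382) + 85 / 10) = -50 / 34539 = -0.00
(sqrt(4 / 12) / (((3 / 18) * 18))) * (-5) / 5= -sqrt(3) / 9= -0.19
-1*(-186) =186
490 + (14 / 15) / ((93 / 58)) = 684362 / 1395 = 490.58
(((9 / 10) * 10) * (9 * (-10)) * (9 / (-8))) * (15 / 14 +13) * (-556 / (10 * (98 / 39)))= -778526073 / 2744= -283719.41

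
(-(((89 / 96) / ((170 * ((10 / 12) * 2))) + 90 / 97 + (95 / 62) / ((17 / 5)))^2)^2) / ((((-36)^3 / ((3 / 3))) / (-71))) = -11582765994680308530289252749985511 / 2087934309740328915004135833600000000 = -0.01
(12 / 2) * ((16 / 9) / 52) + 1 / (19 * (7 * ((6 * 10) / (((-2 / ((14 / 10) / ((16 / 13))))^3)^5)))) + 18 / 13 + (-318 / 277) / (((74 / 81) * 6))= 520574046403608572432657676479617953 / 662497150396288162213968568231689134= 0.79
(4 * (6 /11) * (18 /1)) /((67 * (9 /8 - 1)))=3456 /737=4.69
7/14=1/2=0.50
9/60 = 3/20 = 0.15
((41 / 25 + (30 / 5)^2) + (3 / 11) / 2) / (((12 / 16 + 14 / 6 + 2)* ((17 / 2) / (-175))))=-1745268 / 11407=-153.00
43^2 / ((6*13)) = 1849 / 78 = 23.71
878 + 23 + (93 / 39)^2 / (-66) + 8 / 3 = 10078537 / 11154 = 903.58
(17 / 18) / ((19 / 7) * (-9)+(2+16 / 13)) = -1547 / 34722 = -0.04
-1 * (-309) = 309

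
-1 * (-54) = 54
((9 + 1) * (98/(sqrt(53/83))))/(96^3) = 245 * sqrt(4399)/11722752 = 0.00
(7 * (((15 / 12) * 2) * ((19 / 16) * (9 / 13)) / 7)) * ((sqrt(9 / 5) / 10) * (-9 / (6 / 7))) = -10773 * sqrt(5) / 8320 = -2.90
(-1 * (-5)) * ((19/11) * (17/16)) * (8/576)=0.13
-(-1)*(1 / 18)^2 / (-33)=-1 / 10692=-0.00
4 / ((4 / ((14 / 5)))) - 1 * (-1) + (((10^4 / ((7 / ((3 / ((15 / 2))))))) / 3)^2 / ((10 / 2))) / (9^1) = 16075411 / 19845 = 810.05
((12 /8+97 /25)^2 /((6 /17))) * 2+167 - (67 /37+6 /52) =1187199647 /3607500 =329.09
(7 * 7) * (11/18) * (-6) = -539/3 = -179.67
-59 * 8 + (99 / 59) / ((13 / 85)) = -353609 / 767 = -461.03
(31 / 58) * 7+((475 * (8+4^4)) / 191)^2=912067196377 / 2115898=431054.43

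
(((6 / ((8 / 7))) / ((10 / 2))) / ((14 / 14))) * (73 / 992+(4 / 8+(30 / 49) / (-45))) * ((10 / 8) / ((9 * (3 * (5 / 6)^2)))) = 0.04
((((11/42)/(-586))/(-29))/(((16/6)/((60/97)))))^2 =27225/2130349011735616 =0.00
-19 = -19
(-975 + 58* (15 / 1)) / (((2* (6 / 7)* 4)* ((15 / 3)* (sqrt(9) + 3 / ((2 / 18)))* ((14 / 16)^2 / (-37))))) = 74 / 15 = 4.93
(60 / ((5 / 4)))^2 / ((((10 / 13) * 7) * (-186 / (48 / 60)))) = -9984 / 5425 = -1.84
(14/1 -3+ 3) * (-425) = -5950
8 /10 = 4 /5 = 0.80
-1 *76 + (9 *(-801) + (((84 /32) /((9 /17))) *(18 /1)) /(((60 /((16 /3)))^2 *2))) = -4917137 /675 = -7284.65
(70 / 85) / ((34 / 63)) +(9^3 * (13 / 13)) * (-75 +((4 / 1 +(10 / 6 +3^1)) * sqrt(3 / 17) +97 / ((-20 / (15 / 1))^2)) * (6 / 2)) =18954 * sqrt(51) / 17 +298963395 / 4624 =72616.99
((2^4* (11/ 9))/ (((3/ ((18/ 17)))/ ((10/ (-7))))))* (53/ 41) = -186560/ 14637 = -12.75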